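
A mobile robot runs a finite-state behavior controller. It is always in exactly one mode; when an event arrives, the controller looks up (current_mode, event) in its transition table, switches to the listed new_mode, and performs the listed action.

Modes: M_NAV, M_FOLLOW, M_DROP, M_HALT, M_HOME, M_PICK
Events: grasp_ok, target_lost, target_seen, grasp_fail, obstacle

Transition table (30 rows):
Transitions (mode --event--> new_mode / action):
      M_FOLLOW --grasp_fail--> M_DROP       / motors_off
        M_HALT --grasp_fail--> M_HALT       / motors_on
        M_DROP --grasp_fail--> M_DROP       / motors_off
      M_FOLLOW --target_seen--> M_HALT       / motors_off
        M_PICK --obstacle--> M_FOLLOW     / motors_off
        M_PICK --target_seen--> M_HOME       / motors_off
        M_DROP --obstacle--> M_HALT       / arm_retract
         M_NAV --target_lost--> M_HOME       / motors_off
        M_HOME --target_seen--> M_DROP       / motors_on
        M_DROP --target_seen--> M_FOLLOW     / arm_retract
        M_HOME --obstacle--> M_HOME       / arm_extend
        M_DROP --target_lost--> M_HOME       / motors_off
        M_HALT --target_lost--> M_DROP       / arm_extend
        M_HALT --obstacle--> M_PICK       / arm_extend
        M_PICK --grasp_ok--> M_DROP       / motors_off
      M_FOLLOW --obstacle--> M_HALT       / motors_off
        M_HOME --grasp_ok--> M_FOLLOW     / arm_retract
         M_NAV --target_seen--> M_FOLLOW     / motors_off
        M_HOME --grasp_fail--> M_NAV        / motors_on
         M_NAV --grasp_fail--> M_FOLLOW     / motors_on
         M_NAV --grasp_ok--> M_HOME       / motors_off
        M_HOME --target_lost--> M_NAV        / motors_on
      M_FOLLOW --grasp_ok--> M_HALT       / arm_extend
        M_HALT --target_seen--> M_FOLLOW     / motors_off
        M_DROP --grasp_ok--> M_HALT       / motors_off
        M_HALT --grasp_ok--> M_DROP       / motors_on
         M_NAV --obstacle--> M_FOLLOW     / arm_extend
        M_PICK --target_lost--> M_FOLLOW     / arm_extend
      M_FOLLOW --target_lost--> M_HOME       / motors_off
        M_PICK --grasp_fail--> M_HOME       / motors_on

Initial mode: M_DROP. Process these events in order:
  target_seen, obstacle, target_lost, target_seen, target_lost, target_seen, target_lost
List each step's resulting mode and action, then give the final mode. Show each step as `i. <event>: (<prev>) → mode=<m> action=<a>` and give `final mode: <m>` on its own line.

final mode: M_HOME

1. target_seen: (M_DROP) → mode=M_FOLLOW action=arm_retract
2. obstacle: (M_FOLLOW) → mode=M_HALT action=motors_off
3. target_lost: (M_HALT) → mode=M_DROP action=arm_extend
4. target_seen: (M_DROP) → mode=M_FOLLOW action=arm_retract
5. target_lost: (M_FOLLOW) → mode=M_HOME action=motors_off
6. target_seen: (M_HOME) → mode=M_DROP action=motors_on
7. target_lost: (M_DROP) → mode=M_HOME action=motors_off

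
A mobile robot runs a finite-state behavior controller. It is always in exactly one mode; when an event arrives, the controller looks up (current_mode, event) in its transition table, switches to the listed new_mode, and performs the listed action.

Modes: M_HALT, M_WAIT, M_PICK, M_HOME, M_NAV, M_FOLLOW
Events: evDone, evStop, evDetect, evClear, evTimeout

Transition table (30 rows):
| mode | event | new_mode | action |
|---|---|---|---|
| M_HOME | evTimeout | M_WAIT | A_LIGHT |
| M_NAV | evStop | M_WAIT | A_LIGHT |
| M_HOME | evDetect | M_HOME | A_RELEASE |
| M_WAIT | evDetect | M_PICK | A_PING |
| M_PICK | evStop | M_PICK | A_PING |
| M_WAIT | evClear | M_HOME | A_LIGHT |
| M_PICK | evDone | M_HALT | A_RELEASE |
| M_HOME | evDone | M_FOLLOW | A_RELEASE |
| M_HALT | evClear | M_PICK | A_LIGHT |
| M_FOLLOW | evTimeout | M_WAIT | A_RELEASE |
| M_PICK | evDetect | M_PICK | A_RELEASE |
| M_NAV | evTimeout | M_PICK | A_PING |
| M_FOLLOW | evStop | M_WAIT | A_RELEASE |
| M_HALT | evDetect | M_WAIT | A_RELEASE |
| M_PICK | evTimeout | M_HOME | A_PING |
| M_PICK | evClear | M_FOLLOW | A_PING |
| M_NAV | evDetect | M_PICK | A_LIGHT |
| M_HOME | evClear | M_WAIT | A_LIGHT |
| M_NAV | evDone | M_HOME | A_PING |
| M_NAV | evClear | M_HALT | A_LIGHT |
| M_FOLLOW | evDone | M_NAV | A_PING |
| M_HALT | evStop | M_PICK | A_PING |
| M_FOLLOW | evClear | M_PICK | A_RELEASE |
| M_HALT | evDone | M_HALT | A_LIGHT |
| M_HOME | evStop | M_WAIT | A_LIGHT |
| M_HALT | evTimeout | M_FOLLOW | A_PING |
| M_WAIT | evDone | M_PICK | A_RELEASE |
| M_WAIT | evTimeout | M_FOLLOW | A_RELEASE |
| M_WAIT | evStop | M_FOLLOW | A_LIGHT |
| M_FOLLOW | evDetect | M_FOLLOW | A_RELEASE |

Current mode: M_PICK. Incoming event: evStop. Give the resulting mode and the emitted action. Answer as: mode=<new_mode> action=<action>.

mode=M_PICK action=A_PING

current mode = M_PICK; filter table to that mode:
  (M_PICK, evStop) → (M_PICK, A_PING)  ← event matches
  (M_PICK, evDone) → (M_HALT, A_RELEASE)
  (M_PICK, evDetect) → (M_PICK, A_RELEASE)
  (M_PICK, evTimeout) → (M_HOME, A_PING)
  (M_PICK, evClear) → (M_FOLLOW, A_PING)
event = evStop selects (M_PICK, A_PING)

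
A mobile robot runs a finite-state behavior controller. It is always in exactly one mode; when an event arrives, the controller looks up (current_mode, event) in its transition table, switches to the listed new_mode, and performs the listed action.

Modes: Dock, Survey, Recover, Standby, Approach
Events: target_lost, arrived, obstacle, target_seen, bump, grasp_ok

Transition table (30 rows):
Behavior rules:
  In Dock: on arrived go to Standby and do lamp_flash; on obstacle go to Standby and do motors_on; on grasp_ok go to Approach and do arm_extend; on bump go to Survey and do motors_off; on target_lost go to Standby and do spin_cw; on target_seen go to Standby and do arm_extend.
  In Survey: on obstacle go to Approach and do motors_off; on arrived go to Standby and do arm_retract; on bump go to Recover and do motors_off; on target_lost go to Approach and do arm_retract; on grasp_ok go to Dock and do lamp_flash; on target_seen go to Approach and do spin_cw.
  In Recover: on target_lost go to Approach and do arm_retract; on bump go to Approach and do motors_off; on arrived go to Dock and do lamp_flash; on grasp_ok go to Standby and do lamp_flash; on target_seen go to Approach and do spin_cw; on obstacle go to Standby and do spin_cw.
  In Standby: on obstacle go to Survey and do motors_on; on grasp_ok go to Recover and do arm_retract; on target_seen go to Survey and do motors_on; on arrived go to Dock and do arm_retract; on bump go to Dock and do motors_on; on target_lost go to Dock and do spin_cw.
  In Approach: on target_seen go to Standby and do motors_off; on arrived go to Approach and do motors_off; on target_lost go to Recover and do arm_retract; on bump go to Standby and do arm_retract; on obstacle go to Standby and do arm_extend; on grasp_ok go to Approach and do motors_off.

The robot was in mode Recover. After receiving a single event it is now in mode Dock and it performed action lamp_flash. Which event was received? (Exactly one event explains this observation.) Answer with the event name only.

try target_lost: (Recover, target_lost) → (Approach, arm_retract)
try arrived: (Recover, arrived) → (Dock, lamp_flash)  ← matches
try obstacle: (Recover, obstacle) → (Standby, spin_cw)
try target_seen: (Recover, target_seen) → (Approach, spin_cw)
try bump: (Recover, bump) → (Approach, motors_off)
try grasp_ok: (Recover, grasp_ok) → (Standby, lamp_flash)

arrived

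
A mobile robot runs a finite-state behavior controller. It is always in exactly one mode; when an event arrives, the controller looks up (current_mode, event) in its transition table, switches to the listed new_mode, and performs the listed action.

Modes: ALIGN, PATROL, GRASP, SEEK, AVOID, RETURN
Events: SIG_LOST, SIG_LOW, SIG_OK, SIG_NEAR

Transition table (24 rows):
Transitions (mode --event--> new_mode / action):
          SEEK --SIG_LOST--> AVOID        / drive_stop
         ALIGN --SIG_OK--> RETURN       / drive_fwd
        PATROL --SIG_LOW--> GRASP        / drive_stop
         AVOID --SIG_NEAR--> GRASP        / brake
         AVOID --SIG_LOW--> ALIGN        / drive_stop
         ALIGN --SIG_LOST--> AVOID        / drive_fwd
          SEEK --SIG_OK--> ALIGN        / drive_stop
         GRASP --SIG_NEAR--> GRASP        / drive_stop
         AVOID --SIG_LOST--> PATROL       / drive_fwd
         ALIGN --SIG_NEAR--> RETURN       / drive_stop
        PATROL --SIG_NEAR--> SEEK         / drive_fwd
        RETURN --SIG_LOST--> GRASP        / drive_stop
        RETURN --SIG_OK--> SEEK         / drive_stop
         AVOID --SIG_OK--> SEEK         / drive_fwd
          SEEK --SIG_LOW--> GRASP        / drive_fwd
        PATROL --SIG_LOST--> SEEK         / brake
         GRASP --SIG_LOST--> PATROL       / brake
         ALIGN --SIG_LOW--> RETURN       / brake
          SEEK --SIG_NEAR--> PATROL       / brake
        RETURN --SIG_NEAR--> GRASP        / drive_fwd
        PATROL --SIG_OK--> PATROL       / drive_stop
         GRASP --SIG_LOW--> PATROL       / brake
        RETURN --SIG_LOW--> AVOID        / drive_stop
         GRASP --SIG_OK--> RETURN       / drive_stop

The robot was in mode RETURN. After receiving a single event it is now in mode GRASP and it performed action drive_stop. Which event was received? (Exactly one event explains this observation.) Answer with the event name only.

try SIG_LOST: (RETURN, SIG_LOST) → (GRASP, drive_stop)  ← matches
try SIG_LOW: (RETURN, SIG_LOW) → (AVOID, drive_stop)
try SIG_OK: (RETURN, SIG_OK) → (SEEK, drive_stop)
try SIG_NEAR: (RETURN, SIG_NEAR) → (GRASP, drive_fwd)

SIG_LOST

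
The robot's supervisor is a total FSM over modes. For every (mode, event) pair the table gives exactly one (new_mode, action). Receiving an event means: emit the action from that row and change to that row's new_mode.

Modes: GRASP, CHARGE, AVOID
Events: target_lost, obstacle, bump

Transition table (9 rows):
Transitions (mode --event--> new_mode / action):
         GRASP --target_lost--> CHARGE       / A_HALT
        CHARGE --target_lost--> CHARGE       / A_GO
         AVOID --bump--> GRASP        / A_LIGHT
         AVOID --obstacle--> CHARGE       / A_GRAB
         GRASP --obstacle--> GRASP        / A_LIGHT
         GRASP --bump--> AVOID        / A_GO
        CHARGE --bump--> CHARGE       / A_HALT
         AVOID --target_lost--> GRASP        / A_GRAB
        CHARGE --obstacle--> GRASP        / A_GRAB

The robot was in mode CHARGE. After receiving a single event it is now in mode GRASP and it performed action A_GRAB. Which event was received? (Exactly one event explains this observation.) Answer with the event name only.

obstacle

try target_lost: (CHARGE, target_lost) → (CHARGE, A_GO)
try obstacle: (CHARGE, obstacle) → (GRASP, A_GRAB)  ← matches
try bump: (CHARGE, bump) → (CHARGE, A_HALT)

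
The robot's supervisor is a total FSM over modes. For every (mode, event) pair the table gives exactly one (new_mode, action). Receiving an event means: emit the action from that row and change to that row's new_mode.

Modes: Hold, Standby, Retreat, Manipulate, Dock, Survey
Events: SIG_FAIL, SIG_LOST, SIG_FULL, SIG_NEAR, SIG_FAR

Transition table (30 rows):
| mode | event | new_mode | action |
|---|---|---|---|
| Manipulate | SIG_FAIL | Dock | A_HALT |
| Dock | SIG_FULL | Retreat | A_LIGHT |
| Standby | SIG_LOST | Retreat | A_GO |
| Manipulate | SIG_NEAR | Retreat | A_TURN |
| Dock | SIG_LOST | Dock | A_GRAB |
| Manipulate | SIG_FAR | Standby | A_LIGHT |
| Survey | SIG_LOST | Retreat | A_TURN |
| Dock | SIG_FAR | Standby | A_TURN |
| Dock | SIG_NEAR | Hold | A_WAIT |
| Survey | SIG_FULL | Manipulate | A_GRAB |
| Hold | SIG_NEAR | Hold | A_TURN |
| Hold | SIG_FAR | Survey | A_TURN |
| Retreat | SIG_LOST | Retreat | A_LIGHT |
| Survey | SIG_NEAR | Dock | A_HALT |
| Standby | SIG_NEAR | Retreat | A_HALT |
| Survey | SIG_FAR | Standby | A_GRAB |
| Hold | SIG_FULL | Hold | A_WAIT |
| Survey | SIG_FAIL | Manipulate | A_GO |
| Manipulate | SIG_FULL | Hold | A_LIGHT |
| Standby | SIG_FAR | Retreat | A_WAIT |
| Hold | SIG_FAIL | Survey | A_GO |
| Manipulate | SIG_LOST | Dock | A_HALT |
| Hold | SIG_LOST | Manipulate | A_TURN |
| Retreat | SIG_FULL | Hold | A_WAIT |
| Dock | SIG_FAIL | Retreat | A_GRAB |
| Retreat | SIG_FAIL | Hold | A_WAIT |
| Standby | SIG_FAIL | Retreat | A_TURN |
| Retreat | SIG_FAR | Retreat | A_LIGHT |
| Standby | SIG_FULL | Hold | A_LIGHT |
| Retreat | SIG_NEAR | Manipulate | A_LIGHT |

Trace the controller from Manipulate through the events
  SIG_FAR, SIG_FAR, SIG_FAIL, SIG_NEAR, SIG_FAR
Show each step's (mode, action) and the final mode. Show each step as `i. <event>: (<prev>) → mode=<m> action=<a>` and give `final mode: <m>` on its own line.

final mode: Survey

1. SIG_FAR: (Manipulate) → mode=Standby action=A_LIGHT
2. SIG_FAR: (Standby) → mode=Retreat action=A_WAIT
3. SIG_FAIL: (Retreat) → mode=Hold action=A_WAIT
4. SIG_NEAR: (Hold) → mode=Hold action=A_TURN
5. SIG_FAR: (Hold) → mode=Survey action=A_TURN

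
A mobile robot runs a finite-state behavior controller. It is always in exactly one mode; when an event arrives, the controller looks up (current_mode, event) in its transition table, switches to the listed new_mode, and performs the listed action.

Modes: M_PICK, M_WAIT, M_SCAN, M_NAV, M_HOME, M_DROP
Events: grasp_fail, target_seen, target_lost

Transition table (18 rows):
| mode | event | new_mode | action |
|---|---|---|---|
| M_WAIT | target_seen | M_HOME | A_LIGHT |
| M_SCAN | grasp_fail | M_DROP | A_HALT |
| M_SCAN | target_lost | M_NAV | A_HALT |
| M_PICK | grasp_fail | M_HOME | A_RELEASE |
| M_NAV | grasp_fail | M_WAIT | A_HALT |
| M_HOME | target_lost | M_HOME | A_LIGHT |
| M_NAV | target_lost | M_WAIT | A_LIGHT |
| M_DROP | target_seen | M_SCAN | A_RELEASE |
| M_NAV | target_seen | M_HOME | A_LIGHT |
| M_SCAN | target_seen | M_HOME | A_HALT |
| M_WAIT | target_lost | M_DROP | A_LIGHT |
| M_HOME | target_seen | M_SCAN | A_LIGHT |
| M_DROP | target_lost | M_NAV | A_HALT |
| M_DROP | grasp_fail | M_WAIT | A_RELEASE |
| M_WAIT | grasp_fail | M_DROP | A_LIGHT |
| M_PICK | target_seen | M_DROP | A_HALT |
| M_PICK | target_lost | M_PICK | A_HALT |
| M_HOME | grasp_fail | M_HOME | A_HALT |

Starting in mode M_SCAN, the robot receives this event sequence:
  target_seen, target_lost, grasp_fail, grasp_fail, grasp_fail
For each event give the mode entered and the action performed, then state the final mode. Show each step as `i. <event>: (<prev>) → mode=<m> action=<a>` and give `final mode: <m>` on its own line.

1. target_seen: (M_SCAN) → mode=M_HOME action=A_HALT
2. target_lost: (M_HOME) → mode=M_HOME action=A_LIGHT
3. grasp_fail: (M_HOME) → mode=M_HOME action=A_HALT
4. grasp_fail: (M_HOME) → mode=M_HOME action=A_HALT
5. grasp_fail: (M_HOME) → mode=M_HOME action=A_HALT

final mode: M_HOME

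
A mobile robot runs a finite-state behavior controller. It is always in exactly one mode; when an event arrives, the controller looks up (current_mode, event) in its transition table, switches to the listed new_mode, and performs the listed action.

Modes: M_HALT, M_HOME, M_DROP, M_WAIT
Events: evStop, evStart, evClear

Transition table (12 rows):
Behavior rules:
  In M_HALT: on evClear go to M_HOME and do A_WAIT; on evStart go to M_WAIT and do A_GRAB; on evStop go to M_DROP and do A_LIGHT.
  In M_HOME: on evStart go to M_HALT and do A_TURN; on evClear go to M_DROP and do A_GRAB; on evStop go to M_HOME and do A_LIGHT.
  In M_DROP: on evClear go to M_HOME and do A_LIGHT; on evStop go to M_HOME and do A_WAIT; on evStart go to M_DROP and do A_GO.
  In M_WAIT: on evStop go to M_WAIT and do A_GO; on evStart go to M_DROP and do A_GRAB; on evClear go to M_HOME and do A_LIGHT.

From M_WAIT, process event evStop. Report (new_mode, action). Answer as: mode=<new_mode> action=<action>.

current mode = M_WAIT; filter table to that mode:
  (M_WAIT, evStop) → (M_WAIT, A_GO)  ← event matches
  (M_WAIT, evStart) → (M_DROP, A_GRAB)
  (M_WAIT, evClear) → (M_HOME, A_LIGHT)
event = evStop selects (M_WAIT, A_GO)

mode=M_WAIT action=A_GO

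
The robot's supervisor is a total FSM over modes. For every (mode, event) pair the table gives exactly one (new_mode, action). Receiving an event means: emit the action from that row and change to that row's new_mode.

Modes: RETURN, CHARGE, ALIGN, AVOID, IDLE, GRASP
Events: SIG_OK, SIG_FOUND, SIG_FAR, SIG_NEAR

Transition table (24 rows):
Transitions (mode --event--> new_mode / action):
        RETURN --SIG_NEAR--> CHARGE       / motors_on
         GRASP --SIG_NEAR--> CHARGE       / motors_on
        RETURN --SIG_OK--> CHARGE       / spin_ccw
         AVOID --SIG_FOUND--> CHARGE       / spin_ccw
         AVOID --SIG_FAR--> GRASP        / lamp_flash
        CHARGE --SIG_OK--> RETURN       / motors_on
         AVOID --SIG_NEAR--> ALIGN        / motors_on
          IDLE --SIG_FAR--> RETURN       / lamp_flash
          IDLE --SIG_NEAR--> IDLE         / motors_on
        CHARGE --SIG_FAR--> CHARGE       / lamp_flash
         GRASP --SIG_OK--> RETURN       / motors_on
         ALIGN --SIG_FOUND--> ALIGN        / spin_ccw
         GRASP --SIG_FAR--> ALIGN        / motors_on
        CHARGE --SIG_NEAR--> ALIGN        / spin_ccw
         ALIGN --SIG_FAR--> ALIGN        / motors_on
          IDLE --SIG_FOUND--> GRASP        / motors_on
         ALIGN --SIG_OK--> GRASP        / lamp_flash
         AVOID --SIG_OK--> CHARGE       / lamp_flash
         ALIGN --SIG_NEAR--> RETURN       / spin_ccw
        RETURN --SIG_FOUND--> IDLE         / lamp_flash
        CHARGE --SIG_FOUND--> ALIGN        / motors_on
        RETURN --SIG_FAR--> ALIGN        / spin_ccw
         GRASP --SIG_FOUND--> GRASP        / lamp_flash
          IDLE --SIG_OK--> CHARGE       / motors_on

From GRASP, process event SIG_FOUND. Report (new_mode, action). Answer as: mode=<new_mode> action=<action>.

mode=GRASP action=lamp_flash

current mode = GRASP; filter table to that mode:
  (GRASP, SIG_NEAR) → (CHARGE, motors_on)
  (GRASP, SIG_OK) → (RETURN, motors_on)
  (GRASP, SIG_FAR) → (ALIGN, motors_on)
  (GRASP, SIG_FOUND) → (GRASP, lamp_flash)  ← event matches
event = SIG_FOUND selects (GRASP, lamp_flash)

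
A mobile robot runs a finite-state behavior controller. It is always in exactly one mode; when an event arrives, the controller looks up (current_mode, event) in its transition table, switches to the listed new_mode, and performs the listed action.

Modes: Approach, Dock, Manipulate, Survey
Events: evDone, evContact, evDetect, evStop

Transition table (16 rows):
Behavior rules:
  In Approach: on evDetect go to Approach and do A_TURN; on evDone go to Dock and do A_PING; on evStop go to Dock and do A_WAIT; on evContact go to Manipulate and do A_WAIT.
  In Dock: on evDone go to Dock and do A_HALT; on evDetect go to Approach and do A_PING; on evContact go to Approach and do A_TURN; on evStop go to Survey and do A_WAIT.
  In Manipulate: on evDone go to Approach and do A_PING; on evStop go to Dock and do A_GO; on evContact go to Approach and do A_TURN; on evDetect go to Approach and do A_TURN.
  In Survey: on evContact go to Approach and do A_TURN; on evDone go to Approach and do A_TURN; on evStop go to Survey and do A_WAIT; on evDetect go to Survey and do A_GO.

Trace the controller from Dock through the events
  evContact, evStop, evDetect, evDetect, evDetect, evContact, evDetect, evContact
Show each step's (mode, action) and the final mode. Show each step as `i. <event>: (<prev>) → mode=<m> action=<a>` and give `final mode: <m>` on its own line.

1. evContact: (Dock) → mode=Approach action=A_TURN
2. evStop: (Approach) → mode=Dock action=A_WAIT
3. evDetect: (Dock) → mode=Approach action=A_PING
4. evDetect: (Approach) → mode=Approach action=A_TURN
5. evDetect: (Approach) → mode=Approach action=A_TURN
6. evContact: (Approach) → mode=Manipulate action=A_WAIT
7. evDetect: (Manipulate) → mode=Approach action=A_TURN
8. evContact: (Approach) → mode=Manipulate action=A_WAIT

final mode: Manipulate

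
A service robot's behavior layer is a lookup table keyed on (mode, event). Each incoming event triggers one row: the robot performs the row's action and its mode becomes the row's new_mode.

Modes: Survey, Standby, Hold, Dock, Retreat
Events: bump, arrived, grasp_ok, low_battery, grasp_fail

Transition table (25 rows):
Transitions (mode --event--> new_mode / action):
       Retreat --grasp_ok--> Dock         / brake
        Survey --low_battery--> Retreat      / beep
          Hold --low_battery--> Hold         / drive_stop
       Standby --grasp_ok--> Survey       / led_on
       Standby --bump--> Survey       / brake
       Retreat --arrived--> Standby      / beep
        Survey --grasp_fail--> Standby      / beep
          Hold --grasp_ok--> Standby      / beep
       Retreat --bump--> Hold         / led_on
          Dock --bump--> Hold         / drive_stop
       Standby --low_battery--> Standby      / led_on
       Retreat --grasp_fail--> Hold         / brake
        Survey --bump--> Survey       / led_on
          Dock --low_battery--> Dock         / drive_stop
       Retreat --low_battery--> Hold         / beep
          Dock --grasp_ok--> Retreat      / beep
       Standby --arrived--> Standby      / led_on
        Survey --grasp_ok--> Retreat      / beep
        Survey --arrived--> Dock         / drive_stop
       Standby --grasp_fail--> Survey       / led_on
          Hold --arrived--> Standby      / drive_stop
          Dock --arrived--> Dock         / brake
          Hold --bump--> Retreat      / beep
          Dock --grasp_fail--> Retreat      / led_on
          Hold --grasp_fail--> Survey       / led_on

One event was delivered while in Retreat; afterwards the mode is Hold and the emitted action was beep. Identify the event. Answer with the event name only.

try bump: (Retreat, bump) → (Hold, led_on)
try arrived: (Retreat, arrived) → (Standby, beep)
try grasp_ok: (Retreat, grasp_ok) → (Dock, brake)
try low_battery: (Retreat, low_battery) → (Hold, beep)  ← matches
try grasp_fail: (Retreat, grasp_fail) → (Hold, brake)

low_battery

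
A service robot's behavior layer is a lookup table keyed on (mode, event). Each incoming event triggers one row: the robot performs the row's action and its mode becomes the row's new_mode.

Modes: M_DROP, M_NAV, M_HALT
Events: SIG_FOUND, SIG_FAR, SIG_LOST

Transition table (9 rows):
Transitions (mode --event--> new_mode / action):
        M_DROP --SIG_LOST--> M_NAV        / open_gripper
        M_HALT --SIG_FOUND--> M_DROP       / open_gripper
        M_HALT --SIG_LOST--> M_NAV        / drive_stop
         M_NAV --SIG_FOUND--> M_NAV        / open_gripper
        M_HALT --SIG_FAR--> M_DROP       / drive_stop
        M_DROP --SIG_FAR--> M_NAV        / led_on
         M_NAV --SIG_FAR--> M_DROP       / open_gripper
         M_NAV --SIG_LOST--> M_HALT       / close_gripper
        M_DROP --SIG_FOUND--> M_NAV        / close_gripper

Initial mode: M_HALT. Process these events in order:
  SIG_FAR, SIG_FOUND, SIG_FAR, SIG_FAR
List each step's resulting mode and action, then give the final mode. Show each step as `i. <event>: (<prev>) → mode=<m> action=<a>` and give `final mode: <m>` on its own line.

final mode: M_NAV

1. SIG_FAR: (M_HALT) → mode=M_DROP action=drive_stop
2. SIG_FOUND: (M_DROP) → mode=M_NAV action=close_gripper
3. SIG_FAR: (M_NAV) → mode=M_DROP action=open_gripper
4. SIG_FAR: (M_DROP) → mode=M_NAV action=led_on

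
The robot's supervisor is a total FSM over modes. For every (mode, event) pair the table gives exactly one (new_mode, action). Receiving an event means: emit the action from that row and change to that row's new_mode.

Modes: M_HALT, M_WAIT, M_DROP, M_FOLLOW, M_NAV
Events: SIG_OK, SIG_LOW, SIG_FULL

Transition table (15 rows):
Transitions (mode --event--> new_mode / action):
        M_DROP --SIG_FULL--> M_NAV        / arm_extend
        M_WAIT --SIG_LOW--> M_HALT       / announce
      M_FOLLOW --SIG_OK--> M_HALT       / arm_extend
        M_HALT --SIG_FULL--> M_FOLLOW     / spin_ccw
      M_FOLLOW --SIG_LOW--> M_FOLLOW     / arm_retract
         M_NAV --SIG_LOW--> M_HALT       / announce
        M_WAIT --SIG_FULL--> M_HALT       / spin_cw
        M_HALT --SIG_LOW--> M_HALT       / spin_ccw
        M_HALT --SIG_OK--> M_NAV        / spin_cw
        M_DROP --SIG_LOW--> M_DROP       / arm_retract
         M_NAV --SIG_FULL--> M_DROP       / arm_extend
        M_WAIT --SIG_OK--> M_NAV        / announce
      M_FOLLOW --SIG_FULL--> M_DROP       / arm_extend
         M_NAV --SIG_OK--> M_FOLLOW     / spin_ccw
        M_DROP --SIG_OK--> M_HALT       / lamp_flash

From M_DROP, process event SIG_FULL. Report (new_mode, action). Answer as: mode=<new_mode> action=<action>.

mode=M_NAV action=arm_extend

current mode = M_DROP; filter table to that mode:
  (M_DROP, SIG_FULL) → (M_NAV, arm_extend)  ← event matches
  (M_DROP, SIG_LOW) → (M_DROP, arm_retract)
  (M_DROP, SIG_OK) → (M_HALT, lamp_flash)
event = SIG_FULL selects (M_NAV, arm_extend)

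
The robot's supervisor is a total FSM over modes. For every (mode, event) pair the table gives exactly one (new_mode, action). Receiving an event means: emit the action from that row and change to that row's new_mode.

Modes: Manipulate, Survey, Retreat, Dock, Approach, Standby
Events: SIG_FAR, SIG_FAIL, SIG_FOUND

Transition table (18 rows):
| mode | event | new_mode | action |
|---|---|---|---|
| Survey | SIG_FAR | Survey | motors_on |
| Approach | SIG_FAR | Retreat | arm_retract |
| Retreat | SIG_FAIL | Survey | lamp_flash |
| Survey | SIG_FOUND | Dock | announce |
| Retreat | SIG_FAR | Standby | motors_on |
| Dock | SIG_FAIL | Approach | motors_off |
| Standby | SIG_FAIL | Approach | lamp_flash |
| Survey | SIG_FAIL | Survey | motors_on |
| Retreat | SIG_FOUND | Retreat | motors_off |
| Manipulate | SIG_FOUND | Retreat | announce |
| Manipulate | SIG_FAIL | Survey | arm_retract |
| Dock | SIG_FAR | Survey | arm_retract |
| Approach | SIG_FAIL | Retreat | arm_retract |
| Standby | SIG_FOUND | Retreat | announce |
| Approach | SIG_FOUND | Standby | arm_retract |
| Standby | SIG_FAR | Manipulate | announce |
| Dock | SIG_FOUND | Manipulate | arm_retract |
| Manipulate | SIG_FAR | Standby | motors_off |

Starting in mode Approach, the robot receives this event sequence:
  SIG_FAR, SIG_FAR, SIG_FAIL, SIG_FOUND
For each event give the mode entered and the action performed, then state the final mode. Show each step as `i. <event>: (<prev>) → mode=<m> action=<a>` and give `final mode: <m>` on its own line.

final mode: Standby

1. SIG_FAR: (Approach) → mode=Retreat action=arm_retract
2. SIG_FAR: (Retreat) → mode=Standby action=motors_on
3. SIG_FAIL: (Standby) → mode=Approach action=lamp_flash
4. SIG_FOUND: (Approach) → mode=Standby action=arm_retract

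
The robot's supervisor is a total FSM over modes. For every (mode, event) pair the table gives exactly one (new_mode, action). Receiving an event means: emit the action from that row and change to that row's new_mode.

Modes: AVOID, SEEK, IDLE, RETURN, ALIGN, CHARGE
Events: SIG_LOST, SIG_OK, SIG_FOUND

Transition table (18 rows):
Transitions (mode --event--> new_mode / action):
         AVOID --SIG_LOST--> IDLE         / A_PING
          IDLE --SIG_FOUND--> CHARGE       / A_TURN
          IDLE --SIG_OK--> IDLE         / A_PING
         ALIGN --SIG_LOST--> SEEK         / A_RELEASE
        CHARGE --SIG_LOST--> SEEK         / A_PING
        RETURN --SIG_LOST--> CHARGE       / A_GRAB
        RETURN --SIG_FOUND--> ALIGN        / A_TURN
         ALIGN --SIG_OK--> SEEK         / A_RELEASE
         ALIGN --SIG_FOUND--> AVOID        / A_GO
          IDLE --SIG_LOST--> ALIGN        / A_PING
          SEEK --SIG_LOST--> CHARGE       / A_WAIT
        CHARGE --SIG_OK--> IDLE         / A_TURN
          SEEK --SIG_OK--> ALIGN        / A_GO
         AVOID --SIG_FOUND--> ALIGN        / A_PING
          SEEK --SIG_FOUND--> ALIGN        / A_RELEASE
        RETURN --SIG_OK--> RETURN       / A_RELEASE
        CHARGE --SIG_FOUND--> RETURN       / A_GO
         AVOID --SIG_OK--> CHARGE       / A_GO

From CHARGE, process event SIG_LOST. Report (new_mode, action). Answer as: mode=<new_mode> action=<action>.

current mode = CHARGE; filter table to that mode:
  (CHARGE, SIG_LOST) → (SEEK, A_PING)  ← event matches
  (CHARGE, SIG_OK) → (IDLE, A_TURN)
  (CHARGE, SIG_FOUND) → (RETURN, A_GO)
event = SIG_LOST selects (SEEK, A_PING)

mode=SEEK action=A_PING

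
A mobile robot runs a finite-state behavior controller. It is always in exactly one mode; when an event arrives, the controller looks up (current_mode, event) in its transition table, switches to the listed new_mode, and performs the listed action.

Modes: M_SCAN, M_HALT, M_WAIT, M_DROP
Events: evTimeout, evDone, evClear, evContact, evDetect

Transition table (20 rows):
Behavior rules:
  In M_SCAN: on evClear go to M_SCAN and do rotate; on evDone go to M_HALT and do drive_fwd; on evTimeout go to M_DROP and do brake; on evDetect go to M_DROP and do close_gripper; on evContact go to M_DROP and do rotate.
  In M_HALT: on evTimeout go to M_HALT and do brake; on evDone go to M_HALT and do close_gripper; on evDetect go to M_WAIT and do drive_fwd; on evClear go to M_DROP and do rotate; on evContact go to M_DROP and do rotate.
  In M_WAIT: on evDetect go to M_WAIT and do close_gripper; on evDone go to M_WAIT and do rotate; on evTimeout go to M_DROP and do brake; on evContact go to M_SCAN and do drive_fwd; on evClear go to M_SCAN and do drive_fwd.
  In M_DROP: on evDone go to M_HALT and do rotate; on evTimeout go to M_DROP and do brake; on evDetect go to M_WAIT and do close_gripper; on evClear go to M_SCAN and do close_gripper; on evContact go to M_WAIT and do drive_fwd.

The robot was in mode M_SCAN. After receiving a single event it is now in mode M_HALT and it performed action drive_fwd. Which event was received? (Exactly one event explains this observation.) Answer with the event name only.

try evTimeout: (M_SCAN, evTimeout) → (M_DROP, brake)
try evDone: (M_SCAN, evDone) → (M_HALT, drive_fwd)  ← matches
try evClear: (M_SCAN, evClear) → (M_SCAN, rotate)
try evContact: (M_SCAN, evContact) → (M_DROP, rotate)
try evDetect: (M_SCAN, evDetect) → (M_DROP, close_gripper)

evDone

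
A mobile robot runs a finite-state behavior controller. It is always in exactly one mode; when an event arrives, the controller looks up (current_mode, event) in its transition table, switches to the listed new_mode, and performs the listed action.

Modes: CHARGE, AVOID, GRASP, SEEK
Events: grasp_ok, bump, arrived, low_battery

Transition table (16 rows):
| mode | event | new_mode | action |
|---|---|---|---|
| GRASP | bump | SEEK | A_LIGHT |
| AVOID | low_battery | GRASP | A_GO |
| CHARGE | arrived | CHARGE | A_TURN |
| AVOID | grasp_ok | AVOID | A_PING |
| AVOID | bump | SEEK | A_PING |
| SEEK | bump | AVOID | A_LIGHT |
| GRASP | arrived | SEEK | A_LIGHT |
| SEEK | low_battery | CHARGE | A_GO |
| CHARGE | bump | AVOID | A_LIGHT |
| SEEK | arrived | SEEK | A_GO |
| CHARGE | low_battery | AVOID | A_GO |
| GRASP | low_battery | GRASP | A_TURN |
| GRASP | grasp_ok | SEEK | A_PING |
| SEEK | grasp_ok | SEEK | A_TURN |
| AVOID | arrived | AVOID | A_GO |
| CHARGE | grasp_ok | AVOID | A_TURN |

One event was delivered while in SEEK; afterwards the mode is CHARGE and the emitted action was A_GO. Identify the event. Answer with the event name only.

low_battery

try grasp_ok: (SEEK, grasp_ok) → (SEEK, A_TURN)
try bump: (SEEK, bump) → (AVOID, A_LIGHT)
try arrived: (SEEK, arrived) → (SEEK, A_GO)
try low_battery: (SEEK, low_battery) → (CHARGE, A_GO)  ← matches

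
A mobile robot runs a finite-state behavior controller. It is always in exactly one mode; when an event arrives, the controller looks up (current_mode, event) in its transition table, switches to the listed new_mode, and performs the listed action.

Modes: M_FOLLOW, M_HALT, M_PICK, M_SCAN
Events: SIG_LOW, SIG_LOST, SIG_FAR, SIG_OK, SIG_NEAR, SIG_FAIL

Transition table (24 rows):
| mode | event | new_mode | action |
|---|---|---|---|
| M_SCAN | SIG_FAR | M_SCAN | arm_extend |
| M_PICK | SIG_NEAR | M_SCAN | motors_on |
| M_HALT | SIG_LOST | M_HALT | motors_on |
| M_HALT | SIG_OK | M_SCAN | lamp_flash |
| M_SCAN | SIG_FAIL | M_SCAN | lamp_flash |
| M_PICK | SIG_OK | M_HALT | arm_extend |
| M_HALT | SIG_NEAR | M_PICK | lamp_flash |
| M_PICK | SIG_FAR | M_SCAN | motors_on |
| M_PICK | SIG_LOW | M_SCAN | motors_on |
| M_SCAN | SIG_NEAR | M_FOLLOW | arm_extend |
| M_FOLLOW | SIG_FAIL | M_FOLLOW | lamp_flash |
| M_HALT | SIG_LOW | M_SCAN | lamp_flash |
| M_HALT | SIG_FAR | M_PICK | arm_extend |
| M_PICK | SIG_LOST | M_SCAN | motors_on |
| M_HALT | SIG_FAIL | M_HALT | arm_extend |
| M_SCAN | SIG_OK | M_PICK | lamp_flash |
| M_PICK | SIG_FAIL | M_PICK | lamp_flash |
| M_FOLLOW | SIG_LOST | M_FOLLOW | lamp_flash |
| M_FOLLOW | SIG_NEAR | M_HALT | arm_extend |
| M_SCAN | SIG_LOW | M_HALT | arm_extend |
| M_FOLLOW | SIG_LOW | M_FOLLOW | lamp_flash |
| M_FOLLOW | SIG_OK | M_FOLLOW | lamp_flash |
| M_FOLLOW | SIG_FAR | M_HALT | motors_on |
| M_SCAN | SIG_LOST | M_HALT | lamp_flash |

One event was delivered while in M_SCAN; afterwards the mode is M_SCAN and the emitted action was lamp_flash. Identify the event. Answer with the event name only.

try SIG_LOW: (M_SCAN, SIG_LOW) → (M_HALT, arm_extend)
try SIG_LOST: (M_SCAN, SIG_LOST) → (M_HALT, lamp_flash)
try SIG_FAR: (M_SCAN, SIG_FAR) → (M_SCAN, arm_extend)
try SIG_OK: (M_SCAN, SIG_OK) → (M_PICK, lamp_flash)
try SIG_NEAR: (M_SCAN, SIG_NEAR) → (M_FOLLOW, arm_extend)
try SIG_FAIL: (M_SCAN, SIG_FAIL) → (M_SCAN, lamp_flash)  ← matches

SIG_FAIL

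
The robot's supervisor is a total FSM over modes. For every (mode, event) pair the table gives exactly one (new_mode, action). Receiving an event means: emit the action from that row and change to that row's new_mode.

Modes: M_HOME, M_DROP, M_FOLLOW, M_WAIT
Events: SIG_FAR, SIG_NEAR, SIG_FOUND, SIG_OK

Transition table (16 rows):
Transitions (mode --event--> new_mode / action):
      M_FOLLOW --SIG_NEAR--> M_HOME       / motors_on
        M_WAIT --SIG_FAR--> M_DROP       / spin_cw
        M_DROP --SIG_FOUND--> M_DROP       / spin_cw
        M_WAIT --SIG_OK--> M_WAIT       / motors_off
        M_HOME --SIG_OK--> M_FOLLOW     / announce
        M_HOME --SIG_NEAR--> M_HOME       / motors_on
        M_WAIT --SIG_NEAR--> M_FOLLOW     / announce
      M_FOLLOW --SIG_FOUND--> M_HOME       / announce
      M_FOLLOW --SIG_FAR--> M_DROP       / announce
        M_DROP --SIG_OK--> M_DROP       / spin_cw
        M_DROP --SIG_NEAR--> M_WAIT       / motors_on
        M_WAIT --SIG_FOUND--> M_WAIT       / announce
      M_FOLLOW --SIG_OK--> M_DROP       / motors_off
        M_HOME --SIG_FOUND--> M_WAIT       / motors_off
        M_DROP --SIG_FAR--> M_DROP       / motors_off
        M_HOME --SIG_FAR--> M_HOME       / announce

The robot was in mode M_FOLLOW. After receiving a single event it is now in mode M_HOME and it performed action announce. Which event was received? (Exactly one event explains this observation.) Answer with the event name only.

try SIG_FAR: (M_FOLLOW, SIG_FAR) → (M_DROP, announce)
try SIG_NEAR: (M_FOLLOW, SIG_NEAR) → (M_HOME, motors_on)
try SIG_FOUND: (M_FOLLOW, SIG_FOUND) → (M_HOME, announce)  ← matches
try SIG_OK: (M_FOLLOW, SIG_OK) → (M_DROP, motors_off)

SIG_FOUND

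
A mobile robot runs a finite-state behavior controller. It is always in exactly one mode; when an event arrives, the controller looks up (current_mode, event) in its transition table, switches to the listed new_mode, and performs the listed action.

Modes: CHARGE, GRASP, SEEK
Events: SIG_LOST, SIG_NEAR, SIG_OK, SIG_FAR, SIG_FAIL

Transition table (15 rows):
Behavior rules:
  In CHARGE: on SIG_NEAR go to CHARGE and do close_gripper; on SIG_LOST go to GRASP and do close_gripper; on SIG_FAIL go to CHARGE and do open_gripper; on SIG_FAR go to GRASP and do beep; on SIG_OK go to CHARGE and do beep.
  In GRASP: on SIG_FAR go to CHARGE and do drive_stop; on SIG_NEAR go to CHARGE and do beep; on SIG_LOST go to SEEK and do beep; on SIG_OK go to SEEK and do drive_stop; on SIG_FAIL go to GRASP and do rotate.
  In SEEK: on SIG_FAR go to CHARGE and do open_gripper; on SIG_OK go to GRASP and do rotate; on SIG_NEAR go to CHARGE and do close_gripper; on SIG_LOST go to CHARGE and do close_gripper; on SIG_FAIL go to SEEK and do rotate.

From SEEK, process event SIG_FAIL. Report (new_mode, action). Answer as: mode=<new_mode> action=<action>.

current mode = SEEK; filter table to that mode:
  (SEEK, SIG_FAR) → (CHARGE, open_gripper)
  (SEEK, SIG_OK) → (GRASP, rotate)
  (SEEK, SIG_NEAR) → (CHARGE, close_gripper)
  (SEEK, SIG_LOST) → (CHARGE, close_gripper)
  (SEEK, SIG_FAIL) → (SEEK, rotate)  ← event matches
event = SIG_FAIL selects (SEEK, rotate)

mode=SEEK action=rotate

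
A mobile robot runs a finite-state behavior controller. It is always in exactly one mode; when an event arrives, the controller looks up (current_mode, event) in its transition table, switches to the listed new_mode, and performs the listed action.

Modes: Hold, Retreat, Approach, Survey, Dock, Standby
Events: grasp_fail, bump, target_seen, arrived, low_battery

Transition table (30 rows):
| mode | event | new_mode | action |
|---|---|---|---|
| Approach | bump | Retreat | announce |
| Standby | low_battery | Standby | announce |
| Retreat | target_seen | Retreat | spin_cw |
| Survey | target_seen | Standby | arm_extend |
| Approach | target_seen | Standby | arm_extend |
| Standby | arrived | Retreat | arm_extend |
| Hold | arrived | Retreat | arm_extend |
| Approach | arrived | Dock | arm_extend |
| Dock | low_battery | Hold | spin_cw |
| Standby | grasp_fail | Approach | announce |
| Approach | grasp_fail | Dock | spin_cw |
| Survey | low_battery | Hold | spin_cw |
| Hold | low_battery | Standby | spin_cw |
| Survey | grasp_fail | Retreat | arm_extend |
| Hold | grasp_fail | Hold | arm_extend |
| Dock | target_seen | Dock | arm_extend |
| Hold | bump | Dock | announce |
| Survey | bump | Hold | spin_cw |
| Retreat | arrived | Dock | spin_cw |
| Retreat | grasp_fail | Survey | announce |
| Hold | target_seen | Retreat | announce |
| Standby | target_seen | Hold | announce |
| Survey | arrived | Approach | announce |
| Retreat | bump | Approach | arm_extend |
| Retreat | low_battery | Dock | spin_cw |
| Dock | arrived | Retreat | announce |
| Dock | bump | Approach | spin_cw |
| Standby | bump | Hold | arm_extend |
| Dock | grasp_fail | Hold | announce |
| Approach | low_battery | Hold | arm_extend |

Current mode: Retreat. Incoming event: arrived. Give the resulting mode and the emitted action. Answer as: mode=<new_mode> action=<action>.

mode=Dock action=spin_cw

current mode = Retreat; filter table to that mode:
  (Retreat, target_seen) → (Retreat, spin_cw)
  (Retreat, arrived) → (Dock, spin_cw)  ← event matches
  (Retreat, grasp_fail) → (Survey, announce)
  (Retreat, bump) → (Approach, arm_extend)
  (Retreat, low_battery) → (Dock, spin_cw)
event = arrived selects (Dock, spin_cw)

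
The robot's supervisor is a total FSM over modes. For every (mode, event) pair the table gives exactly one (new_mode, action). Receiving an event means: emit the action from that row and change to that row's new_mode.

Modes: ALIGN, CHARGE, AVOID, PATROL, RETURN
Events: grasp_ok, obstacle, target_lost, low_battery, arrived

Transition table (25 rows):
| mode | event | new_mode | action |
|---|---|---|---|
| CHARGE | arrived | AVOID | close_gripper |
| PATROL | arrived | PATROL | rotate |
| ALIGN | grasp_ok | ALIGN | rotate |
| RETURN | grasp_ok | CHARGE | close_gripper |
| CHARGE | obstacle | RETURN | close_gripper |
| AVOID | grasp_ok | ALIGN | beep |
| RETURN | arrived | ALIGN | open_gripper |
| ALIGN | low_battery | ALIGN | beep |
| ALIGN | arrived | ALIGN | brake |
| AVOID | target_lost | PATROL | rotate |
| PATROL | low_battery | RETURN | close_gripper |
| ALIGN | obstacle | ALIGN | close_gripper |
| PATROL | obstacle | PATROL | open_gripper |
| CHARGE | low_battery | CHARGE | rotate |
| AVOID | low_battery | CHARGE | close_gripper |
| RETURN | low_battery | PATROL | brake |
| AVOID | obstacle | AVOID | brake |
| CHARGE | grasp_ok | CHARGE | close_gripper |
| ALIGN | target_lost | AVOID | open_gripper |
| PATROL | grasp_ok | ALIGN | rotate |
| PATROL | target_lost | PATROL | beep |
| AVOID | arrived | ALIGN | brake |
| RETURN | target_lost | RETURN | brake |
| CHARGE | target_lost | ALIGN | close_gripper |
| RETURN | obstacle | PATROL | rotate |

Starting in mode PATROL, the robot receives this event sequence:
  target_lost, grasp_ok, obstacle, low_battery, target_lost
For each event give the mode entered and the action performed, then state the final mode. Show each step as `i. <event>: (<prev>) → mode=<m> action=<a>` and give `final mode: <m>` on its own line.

1. target_lost: (PATROL) → mode=PATROL action=beep
2. grasp_ok: (PATROL) → mode=ALIGN action=rotate
3. obstacle: (ALIGN) → mode=ALIGN action=close_gripper
4. low_battery: (ALIGN) → mode=ALIGN action=beep
5. target_lost: (ALIGN) → mode=AVOID action=open_gripper

final mode: AVOID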